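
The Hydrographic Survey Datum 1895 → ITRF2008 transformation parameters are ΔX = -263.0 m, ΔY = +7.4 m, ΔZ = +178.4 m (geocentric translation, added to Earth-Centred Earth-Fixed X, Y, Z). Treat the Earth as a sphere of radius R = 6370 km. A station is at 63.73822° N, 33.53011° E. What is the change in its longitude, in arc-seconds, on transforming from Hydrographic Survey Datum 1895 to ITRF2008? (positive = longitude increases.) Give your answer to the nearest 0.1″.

sin φ = 0.896782, cos φ = 0.442473, sin λ = 0.552375, cos λ = 0.833596.
East component: ΔE = −sin λ·ΔX + cos λ·ΔY = −(0.552375)(-263.0) + (0.833596)(7.4) = 151.44 m.
1° of latitude spans πR/180 = 111177 m; at latitude φ, 1° of longitude spans that × cos φ = 49193.0 m, so Δλ = 151.44 / 49193.0 × 3600 = 11.083″.

Δλ = 11.1″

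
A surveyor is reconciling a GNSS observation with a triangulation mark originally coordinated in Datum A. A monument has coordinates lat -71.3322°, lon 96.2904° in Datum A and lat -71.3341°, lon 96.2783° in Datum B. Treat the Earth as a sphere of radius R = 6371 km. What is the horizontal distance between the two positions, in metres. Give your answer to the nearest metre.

Δφ = -71.3341° − -71.3322° = -0.0019°; Δλ = 96.2783° − 96.2904° = -0.0121°.
1° along a meridian = πR/180 = 111195 m.
ΔN = Δφ × 111195 = -211.3 m; ΔE = Δλ × 111195 × cos(-71.3322°) = -0.0121 × 111195 × 0.320081 = -430.7 m.
Distance = √(ΔE² + ΔN²) = √((-430.7)² + (-211.3)²) = 479.7 m.

480 m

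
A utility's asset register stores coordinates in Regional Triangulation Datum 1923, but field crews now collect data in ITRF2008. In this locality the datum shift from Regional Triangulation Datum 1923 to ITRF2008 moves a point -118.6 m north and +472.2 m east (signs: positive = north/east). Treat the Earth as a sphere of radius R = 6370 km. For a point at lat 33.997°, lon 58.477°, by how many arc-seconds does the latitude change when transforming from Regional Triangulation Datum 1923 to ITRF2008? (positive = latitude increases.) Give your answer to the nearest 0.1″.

On a sphere of radius R, 1 rad of latitude = R, so Δφ = ΔN / R = -118.6 / 6370000 = -1.8619e-05 rad = -3.840″.

Δφ = -3.8″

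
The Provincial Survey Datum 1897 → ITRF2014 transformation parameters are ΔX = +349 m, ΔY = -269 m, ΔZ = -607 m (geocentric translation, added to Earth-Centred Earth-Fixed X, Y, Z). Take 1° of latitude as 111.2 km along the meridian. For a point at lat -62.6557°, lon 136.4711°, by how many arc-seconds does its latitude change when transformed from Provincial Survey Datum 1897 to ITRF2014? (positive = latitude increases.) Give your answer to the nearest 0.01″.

sin φ = -0.888262, cos φ = 0.459336, sin λ = 0.688720, cos λ = -0.725027.
North component: ΔN = −sin φ cos λ·ΔX − sin φ sin λ·ΔY + cos φ·ΔZ = −(-0.888262)(-0.725027)(349) − (-0.888262)(0.688720)(-269) + (0.459336)(-607) = -668.14 m.
1° of latitude spans 111200 m, so Δφ = -668.14 / 111200 × 3600 = -21.631″.

Δφ = -21.63″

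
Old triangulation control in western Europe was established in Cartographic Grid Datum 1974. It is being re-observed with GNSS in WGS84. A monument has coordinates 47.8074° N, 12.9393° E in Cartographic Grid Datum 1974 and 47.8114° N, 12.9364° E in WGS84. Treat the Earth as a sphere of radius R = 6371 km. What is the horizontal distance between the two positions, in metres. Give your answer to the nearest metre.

495 m

Δφ = 47.8114° − 47.8074° = +0.0040°; Δλ = 12.9364° − 12.9393° = -0.0029°.
1° along a meridian = πR/180 = 111195 m.
ΔN = Δφ × 111195 = 444.8 m; ΔE = Δλ × 111195 × cos(47.8074°) = -0.0029 × 111195 × 0.671625 = -216.6 m.
Distance = √(ΔE² + ΔN²) = √((-216.6)² + 444.8²) = 494.7 m.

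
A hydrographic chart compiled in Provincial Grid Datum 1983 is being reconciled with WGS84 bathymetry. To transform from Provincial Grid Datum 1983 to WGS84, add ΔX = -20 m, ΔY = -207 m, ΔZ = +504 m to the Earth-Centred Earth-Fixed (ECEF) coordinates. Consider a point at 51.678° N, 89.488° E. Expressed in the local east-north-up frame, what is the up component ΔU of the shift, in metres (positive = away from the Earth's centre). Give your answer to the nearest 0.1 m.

At φ = 51.678°, λ = 89.488°: sin φ = 0.784538, cos φ = 0.620080, sin λ = 0.999960, cos λ = 0.008936.
ΔU = cos φ cos λ·ΔX + cos φ sin λ·ΔY + sin φ·ΔZ = (0.620080)(0.008936)(-20) + (0.620080)(0.999960)(-207) + (0.784538)(504) = 266.94 m.

ΔU = 266.9 m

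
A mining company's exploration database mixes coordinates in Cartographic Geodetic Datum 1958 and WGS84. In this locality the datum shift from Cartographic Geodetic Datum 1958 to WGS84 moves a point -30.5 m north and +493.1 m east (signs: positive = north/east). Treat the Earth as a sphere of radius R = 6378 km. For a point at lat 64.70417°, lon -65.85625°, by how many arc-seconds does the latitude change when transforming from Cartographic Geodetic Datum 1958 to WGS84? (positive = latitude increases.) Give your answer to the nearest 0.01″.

On a sphere of radius R, 1 rad of latitude = R, so Δφ = ΔN / R = -30.5 / 6378000 = -4.7821e-06 rad = -0.986″.

Δφ = -0.99″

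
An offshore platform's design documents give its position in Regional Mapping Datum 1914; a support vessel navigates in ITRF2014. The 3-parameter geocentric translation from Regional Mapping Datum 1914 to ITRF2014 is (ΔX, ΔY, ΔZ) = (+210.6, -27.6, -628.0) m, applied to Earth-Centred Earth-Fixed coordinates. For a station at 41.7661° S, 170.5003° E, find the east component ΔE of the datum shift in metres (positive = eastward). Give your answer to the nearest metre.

ΔE = -8 m

The local east axis at (φ, λ) is (−sin λ, cos λ, 0), so ΔE = −sin(170.5003°)·210.6 + cos(170.5003°)·(-27.6) = -7.54 m.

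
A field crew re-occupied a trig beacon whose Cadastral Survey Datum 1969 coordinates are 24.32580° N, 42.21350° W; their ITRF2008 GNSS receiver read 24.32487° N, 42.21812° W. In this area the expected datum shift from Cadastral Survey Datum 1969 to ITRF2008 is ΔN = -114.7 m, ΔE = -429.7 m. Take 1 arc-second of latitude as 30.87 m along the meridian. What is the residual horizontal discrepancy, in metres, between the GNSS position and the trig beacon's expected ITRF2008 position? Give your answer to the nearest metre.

Observed coordinate differences: Δφ = -0.00093°, Δλ = -0.00462°.
Converting to metres (1° lat = 111132 m, cos φ = 0.911218): observed ΔN = -103.4 m, observed ΔE = -467.8 m.
Subtracting the expected shift leaves a residual of -103.4 − (-114.7) = 11.3 m north and -467.8 − (-429.7) = -38.1 m east.
Residual distance = √(11.3² + (-38.1)²) = 39.8 m.

40 m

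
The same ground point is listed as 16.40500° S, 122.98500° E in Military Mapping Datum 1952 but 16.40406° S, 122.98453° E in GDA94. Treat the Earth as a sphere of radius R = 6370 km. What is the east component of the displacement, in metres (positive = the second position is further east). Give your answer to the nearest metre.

Δφ = -16.40406° − -16.40500° = +0.00094°; Δλ = 122.98453° − 122.98500° = -0.00047°.
1° along a meridian = πR/180 = 111177 m.
ΔN = Δφ × 111177 = 104.5 m; ΔE = Δλ × 111177 × cos(-16.40500°) = -0.00047 × 111177 × 0.959289 = -50.1 m.

ΔE = -50 m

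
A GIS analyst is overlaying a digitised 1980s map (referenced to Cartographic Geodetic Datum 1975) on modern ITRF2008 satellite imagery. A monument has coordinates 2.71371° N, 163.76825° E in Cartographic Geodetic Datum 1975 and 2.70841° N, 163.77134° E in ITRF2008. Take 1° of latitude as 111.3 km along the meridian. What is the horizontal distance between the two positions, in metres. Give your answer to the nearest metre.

683 m

Δφ = 2.70841° − 2.71371° = -0.00530°; Δλ = 163.77134° − 163.76825° = +0.00309°.
ΔN = Δφ × 111300 = -589.9 m; ΔE = Δλ × 111300 × cos(2.71371°) = +0.00309 × 111300 × 0.998879 = 343.5 m.
Distance = √(ΔE² + ΔN²) = √(343.5² + (-589.9)²) = 682.6 m.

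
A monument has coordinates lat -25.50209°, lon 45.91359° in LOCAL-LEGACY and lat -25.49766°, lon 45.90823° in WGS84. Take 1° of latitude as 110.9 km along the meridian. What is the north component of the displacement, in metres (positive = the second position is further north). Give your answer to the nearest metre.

ΔN = 491 m

Δφ = -25.49766° − -25.50209° = +0.00443°; Δλ = 45.90823° − 45.91359° = -0.00536°.
ΔN = Δφ × 110900 = 491.3 m; ΔE = Δλ × 110900 × cos(-25.50209°) = -0.00536 × 110900 × 0.902570 = -536.5 m.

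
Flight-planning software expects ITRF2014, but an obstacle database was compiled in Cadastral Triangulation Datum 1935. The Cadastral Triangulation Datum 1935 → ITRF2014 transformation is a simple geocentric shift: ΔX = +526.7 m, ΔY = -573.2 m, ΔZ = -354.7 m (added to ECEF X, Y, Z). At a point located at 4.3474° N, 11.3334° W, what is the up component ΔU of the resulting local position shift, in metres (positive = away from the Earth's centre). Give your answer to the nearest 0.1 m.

ΔU = 600.4 m

At φ = 4.3474°, λ = -11.3334°: sin φ = 0.075804, cos φ = 0.997123, sin λ = -0.196518, cos λ = 0.980500.
ΔU = cos φ cos λ·ΔX + cos φ sin λ·ΔY + sin φ·ΔZ = (0.997123)(0.980500)(526.7) + (0.997123)(-0.196518)(-573.2) + (0.075804)(-354.7) = 600.38 m.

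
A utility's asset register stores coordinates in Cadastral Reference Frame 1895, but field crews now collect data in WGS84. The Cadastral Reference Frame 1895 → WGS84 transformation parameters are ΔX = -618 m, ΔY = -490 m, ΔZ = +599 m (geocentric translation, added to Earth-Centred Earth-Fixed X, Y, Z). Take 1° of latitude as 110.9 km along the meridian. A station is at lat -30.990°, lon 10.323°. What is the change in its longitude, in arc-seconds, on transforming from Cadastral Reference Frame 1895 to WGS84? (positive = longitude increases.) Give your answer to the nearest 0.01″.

sin φ = -0.514888, cos φ = 0.857257, sin λ = 0.179197, cos λ = 0.983813.
East component: ΔE = −sin λ·ΔX + cos λ·ΔY = −(0.179197)(-618) + (0.983813)(-490) = -371.32 m.
1° of latitude spans 110900 m; at latitude φ, 1° of longitude spans that × cos φ = 95069.8 m, so Δλ = -371.32 / 95069.8 × 3600 = -14.061″.

Δλ = -14.06″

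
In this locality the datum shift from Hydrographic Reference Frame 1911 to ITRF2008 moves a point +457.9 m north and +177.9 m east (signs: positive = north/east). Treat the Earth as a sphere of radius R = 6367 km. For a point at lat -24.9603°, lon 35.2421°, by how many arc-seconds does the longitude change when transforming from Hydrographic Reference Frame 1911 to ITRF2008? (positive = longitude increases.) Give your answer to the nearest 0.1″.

Δλ = 6.4″

At latitude -24.9603°, cos φ = 0.906600.
One radian of longitude at latitude φ spans R cos φ, so Δλ = ΔE / (R cos φ) = 177.9 / (6367000 × 0.906600) = 3.0819e-05 rad = 6.357″.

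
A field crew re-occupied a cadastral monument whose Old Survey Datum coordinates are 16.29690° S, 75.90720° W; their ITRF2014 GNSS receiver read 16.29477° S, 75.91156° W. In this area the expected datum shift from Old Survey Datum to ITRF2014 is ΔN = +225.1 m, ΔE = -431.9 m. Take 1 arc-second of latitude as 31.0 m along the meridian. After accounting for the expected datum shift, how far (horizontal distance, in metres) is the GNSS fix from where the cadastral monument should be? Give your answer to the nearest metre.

Observed coordinate differences: Δφ = +0.00213°, Δλ = -0.00436°.
Converting to metres (1° lat = 111600 m, cos φ = 0.959820): observed ΔN = 237.7 m, observed ΔE = -467.0 m.
Subtracting the expected shift leaves a residual of 237.7 − (225.1) = 12.6 m north and -467.0 − (-431.9) = -35.1 m east.
Residual distance = √(12.6² + (-35.1)²) = 37.3 m.

37 m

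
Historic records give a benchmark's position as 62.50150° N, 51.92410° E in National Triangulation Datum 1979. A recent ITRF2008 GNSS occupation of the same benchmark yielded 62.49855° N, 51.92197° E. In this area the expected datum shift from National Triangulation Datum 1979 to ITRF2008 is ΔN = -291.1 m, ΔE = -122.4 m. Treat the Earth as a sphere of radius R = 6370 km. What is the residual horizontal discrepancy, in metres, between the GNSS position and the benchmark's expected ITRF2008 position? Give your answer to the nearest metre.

39 m

Observed coordinate differences: Δφ = -0.00295°, Δλ = -0.00213°.
Converting to metres (1° lat = 111177 m, cos φ = 0.461725): observed ΔN = -328.0 m, observed ΔE = -109.3 m.
Subtracting the expected shift leaves a residual of -328.0 − (-291.1) = -36.9 m north and -109.3 − (-122.4) = 13.1 m east.
Residual distance = √((-36.9)² + 13.1²) = 39.1 m.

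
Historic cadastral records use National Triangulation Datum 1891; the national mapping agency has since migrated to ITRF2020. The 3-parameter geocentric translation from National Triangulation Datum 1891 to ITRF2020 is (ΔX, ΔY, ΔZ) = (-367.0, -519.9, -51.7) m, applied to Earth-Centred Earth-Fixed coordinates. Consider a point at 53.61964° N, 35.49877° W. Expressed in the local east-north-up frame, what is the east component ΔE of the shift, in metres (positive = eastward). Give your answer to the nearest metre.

At φ = 53.61964°, λ = -35.49877°: sin φ = 0.805097, cos φ = 0.593143, sin λ = -0.580685, cos λ = 0.814128.
ΔE = −sin λ·ΔX + cos λ·ΔY = −(-0.580685)·(-367.0) + (0.814128)·(-519.9) = -636.38 m.

ΔE = -636 m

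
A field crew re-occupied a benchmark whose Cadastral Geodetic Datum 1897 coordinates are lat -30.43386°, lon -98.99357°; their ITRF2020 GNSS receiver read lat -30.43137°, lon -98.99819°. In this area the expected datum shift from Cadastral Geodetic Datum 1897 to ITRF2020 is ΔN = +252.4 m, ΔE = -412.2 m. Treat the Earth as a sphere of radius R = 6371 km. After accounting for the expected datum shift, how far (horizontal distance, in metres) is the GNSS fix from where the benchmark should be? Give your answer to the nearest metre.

Observed coordinate differences: Δφ = +0.00249°, Δλ = -0.00462°.
Converting to metres (1° lat = 111195 m, cos φ = 0.862214): observed ΔN = 276.9 m, observed ΔE = -442.9 m.
Subtracting the expected shift leaves a residual of 276.9 − (252.4) = 24.5 m north and -442.9 − (-412.2) = -30.7 m east.
Residual distance = √(24.5² + (-30.7)²) = 39.3 m.

39 m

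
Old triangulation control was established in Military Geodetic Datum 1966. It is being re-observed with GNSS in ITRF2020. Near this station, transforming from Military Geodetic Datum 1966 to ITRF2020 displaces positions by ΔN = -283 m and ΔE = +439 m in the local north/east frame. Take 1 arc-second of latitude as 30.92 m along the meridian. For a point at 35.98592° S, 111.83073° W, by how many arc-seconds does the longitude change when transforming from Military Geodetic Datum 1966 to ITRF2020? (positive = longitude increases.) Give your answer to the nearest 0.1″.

At latitude -35.98592°, cos φ = 0.809161.
1″ of longitude at this latitude = 30.92 × cos φ = 25.0193 m, so Δλ = 439.0 / 25.0193 = 17.546″.

Δλ = 17.5″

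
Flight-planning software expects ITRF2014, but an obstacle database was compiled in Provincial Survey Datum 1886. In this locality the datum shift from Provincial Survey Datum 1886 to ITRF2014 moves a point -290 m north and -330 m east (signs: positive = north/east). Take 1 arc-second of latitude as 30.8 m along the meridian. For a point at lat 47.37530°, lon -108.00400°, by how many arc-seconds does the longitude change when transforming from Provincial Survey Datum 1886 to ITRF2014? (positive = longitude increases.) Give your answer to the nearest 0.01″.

Δλ = -15.82″

At latitude 47.37530°, cos φ = 0.677193.
1″ of longitude at this latitude = 30.80 × cos φ = 20.8576 m, so Δλ = -330.0 / 20.8576 = -15.822″.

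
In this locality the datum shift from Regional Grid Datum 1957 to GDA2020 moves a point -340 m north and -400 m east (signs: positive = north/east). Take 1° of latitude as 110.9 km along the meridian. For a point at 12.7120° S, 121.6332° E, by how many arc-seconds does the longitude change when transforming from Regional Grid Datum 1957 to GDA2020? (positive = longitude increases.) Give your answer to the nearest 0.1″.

Δλ = -13.3″

At latitude -12.7120°, cos φ = 0.975488.
1° of longitude at this latitude = 110.9 × cos φ = 108.18 km, so Δλ = -400.0 / 108181.7 = -0.0036975° = -13.311″.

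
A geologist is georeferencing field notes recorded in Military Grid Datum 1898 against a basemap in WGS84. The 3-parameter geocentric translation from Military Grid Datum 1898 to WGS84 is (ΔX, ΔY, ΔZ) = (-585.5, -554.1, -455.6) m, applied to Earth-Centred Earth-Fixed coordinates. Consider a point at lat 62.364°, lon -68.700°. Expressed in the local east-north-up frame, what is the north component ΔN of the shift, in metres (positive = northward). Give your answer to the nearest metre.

ΔN = -480 m

The local north axis is (−sin φ cos λ, −sin φ sin λ, cos φ), giving ΔN = 188.419 − 457.352 − 211.331 = -480.26 m.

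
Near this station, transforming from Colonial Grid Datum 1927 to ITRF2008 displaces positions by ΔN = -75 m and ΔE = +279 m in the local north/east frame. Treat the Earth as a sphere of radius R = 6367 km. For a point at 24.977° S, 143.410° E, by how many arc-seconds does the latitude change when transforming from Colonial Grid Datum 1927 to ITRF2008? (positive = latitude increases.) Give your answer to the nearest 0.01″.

On a sphere of radius R, 1 rad of latitude = R, so Δφ = ΔN / R = -75.0 / 6367000 = -1.1779e-05 rad = -2.430″.

Δφ = -2.43″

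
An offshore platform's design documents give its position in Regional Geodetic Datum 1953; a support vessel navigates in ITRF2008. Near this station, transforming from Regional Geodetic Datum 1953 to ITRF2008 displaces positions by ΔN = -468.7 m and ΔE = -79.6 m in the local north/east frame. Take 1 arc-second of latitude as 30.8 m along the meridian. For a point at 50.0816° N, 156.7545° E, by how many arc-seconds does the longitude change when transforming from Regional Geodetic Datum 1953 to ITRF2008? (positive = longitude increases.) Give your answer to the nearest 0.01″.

At latitude 50.0816°, cos φ = 0.641696.
1″ of longitude at this latitude = 30.80 × cos φ = 19.7642 m, so Δλ = -79.6 / 19.7642 = -4.027″.

Δλ = -4.03″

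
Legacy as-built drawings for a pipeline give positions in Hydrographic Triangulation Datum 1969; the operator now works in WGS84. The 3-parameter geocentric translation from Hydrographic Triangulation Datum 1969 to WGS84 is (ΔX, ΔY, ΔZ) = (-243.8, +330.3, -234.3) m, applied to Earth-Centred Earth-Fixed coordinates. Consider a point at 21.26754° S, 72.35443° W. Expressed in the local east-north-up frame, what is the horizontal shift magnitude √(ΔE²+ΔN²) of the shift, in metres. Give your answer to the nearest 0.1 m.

382.9 m

The local east axis at (φ, λ) is (−sin λ, cos λ, 0), so ΔE = −sin(-72.35443°)·(-243.8) + cos(-72.35443°)·330.3 = -132.21 m.
The local north axis is (−sin φ cos λ, −sin φ sin λ, cos φ), giving ΔN = -26.806 − 114.171 − 218.343 = -359.32 m.
Horizontal magnitude = √(ΔE² + ΔN²) = √((-132.21)² + (-359.32)²) = 382.87 m.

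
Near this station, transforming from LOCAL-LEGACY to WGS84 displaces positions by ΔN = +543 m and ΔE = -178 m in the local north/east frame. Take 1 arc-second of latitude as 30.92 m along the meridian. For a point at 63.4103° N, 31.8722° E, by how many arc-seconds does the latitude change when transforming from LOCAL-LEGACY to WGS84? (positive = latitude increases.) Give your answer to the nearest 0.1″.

1″ of latitude = 30.92 m, so Δφ = 543.0 / 30.92 = 17.561″.

Δφ = 17.6″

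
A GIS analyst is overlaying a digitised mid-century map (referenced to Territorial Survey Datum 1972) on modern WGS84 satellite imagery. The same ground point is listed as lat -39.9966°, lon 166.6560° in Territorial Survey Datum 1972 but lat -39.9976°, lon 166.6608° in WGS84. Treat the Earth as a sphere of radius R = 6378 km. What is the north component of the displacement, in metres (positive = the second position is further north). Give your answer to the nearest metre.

ΔN = -111 m

Δφ = -39.9976° − -39.9966° = -0.0010°; Δλ = 166.6608° − 166.6560° = +0.0048°.
1° along a meridian = πR/180 = 111317 m.
ΔN = Δφ × 111317 = -111.3 m; ΔE = Δλ × 111317 × cos(-39.9966°) = +0.0048 × 111317 × 0.766083 = 409.3 m.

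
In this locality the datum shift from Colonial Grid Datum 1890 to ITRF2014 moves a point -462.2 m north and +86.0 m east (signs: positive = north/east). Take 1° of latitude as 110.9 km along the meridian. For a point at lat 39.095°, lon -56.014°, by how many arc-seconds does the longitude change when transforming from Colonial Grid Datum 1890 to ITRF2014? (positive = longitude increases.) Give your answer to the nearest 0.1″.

At latitude 39.095°, cos φ = 0.776101.
1° of longitude at this latitude = 110.9 × cos φ = 86.07 km, so Δλ = 86.0 / 86069.6 = 0.0009992° = 3.597″.

Δλ = 3.6″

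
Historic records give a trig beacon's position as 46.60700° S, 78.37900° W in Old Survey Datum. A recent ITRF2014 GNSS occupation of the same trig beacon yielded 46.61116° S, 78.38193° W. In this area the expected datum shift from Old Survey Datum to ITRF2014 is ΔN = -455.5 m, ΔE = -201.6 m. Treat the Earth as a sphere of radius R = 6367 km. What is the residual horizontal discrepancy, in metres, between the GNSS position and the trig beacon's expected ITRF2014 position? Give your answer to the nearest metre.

23 m

Observed coordinate differences: Δφ = -0.00416°, Δλ = -0.00293°.
Converting to metres (1° lat = 111125 m, cos φ = 0.686999): observed ΔN = -462.3 m, observed ΔE = -223.7 m.
Subtracting the expected shift leaves a residual of -462.3 − (-455.5) = -6.8 m north and -223.7 − (-201.6) = -22.1 m east.
Residual distance = √((-6.8)² + (-22.1)²) = 23.1 m.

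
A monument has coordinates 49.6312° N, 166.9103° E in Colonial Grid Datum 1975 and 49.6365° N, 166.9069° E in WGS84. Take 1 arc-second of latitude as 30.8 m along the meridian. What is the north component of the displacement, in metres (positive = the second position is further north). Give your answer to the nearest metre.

Δφ = 49.6365° − 49.6312° = +0.0053°; Δλ = 166.9069° − 166.9103° = -0.0034°.
1° of latitude = 3600 × 30.80 = 110880 m.
ΔN = Δφ × 110880 = 587.7 m; ΔE = Δλ × 110880 × cos(49.6312°) = -0.0034 × 110880 × 0.647705 = -244.2 m.

ΔN = 588 m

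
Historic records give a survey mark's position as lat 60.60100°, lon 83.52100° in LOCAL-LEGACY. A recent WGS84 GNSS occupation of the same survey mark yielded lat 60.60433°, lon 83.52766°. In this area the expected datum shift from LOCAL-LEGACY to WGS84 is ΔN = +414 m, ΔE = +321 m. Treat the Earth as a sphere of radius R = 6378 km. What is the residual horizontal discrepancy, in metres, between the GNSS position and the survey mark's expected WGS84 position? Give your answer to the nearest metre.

Observed coordinate differences: Δφ = +0.00333°, Δλ = +0.00666°.
Converting to metres (1° lat = 111317 m, cos φ = 0.490889): observed ΔN = 370.7 m, observed ΔE = 363.9 m.
Subtracting the expected shift leaves a residual of 370.7 − (414) = -43.3 m north and 363.9 − (321) = 42.9 m east.
Residual distance = √((-43.3)² + 42.9²) = 61.0 m.

61 m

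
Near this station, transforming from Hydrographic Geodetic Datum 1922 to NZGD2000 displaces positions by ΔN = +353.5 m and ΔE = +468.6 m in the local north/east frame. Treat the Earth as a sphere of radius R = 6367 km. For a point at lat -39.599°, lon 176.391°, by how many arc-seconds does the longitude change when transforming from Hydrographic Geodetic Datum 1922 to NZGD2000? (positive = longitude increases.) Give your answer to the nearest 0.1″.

Δλ = 19.7″

At latitude -39.599°, cos φ = 0.770524.
One radian of longitude at latitude φ spans R cos φ, so Δλ = ΔE / (R cos φ) = 468.6 / (6367000 × 0.770524) = 9.5517e-05 rad = 19.702″.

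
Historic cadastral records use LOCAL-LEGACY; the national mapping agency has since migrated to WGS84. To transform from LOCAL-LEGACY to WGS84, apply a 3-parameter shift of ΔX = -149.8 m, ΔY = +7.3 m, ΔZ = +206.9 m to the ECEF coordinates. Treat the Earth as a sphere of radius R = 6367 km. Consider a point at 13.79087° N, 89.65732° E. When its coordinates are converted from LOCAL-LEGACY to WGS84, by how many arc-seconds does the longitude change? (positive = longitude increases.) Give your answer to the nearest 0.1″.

sin φ = 0.238379, cos φ = 0.971172, sin λ = 0.999982, cos λ = 0.005981.
East component: ΔE = −sin λ·ΔX + cos λ·ΔY = −(0.999982)(-149.8) + (0.005981)(7.3) = 149.84 m.
1° of latitude spans πR/180 = 111125 m; at latitude φ, 1° of longitude spans that × cos φ = 107921.6 m, so Δλ = 149.84 / 107921.6 × 3600 = 4.998″.

Δλ = 5.0″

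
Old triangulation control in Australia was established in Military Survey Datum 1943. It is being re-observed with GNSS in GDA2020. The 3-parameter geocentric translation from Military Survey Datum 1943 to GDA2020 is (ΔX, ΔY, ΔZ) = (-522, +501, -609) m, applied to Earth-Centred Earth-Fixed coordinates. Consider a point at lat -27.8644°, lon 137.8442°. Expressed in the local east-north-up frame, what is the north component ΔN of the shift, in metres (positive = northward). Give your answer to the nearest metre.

ΔN = -200 m

The local north axis is (−sin φ cos λ, −sin φ sin λ, cos φ), giving ΔN = 180.862 + 157.155 − 538.390 = -200.37 m.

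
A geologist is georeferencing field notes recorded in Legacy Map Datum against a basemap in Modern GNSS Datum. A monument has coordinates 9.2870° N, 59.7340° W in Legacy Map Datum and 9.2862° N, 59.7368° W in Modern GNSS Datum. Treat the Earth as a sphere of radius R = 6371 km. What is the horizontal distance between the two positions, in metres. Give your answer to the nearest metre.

Δφ = 9.2862° − 9.2870° = -0.0008°; Δλ = -59.7368° − -59.7340° = -0.0028°.
1° along a meridian = πR/180 = 111195 m.
ΔN = Δφ × 111195 = -89.0 m; ΔE = Δλ × 111195 × cos(9.2870°) = -0.0028 × 111195 × 0.986892 = -307.3 m.
Distance = √(ΔE² + ΔN²) = √((-307.3)² + (-89.0)²) = 319.9 m.

320 m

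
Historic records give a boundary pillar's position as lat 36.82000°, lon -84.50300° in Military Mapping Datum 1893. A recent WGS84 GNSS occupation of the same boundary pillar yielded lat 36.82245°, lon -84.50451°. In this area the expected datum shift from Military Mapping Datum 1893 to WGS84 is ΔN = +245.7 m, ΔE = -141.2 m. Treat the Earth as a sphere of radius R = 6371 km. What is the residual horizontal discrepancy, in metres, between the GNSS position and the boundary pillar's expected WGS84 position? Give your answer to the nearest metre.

Observed coordinate differences: Δφ = +0.00245°, Δλ = -0.00151°.
Converting to metres (1° lat = 111195 m, cos φ = 0.800522): observed ΔN = 272.4 m, observed ΔE = -134.4 m.
Subtracting the expected shift leaves a residual of 272.4 − (245.7) = 26.7 m north and -134.4 − (-141.2) = 6.8 m east.
Residual distance = √(26.7² + 6.8²) = 27.6 m.

28 m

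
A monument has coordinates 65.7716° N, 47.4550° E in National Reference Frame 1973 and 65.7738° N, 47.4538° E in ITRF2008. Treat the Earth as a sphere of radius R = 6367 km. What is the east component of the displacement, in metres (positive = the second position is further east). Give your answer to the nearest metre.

Δφ = 65.7738° − 65.7716° = +0.0022°; Δλ = 47.4538° − 47.4550° = -0.0012°.
1° along a meridian = πR/180 = 111125 m.
ΔN = Δφ × 111125 = 244.5 m; ΔE = Δλ × 111125 × cos(65.7716°) = -0.0012 × 111125 × 0.410375 = -54.7 m.

ΔE = -55 m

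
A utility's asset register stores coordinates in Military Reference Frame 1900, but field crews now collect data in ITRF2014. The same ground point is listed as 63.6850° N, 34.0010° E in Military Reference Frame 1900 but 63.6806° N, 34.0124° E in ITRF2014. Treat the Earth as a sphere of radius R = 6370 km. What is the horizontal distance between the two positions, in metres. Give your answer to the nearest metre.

745 m

Δφ = 63.6806° − 63.6850° = -0.0044°; Δλ = 34.0124° − 34.0010° = +0.0114°.
1° along a meridian = πR/180 = 111177 m.
ΔN = Δφ × 111177 = -489.2 m; ΔE = Δλ × 111177 × cos(63.6850°) = +0.0114 × 111177 × 0.443306 = 561.9 m.
Distance = √(ΔE² + ΔN²) = √(561.9² + (-489.2)²) = 745.0 m.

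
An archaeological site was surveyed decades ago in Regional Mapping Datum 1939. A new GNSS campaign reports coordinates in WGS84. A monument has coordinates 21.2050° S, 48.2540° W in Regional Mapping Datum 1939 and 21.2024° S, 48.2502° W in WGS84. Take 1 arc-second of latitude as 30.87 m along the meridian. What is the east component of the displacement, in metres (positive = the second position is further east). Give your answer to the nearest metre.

Δφ = -21.2024° − -21.2050° = +0.0026°; Δλ = -48.2502° − -48.2540° = +0.0038°.
1° of latitude = 3600 × 30.87 = 111132 m.
ΔN = Δφ × 111132 = 288.9 m; ΔE = Δλ × 111132 × cos(-21.2050°) = +0.0038 × 111132 × 0.932292 = 393.7 m.

ΔE = 394 m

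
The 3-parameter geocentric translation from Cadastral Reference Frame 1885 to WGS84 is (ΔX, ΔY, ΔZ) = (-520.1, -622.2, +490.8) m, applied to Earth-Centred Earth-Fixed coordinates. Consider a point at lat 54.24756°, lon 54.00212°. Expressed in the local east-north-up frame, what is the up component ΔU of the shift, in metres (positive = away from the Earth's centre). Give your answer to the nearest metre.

At φ = 54.24756°, λ = 54.00212°: sin φ = 0.811549, cos φ = 0.584284, sin λ = 0.809039, cos λ = 0.587755.
ΔU = cos φ cos λ·ΔX + cos φ sin λ·ΔY + sin φ·ΔZ = (0.584284)(0.587755)(-520.1) + (0.584284)(0.809039)(-622.2) + (0.811549)(490.8) = -74.42 m.

ΔU = -74 m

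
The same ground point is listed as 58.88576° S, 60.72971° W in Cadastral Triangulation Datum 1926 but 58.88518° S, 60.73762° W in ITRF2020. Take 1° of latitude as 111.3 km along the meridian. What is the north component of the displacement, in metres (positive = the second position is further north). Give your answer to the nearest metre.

Δφ = -58.88518° − -58.88576° = +0.00058°; Δλ = -60.73762° − -60.72971° = -0.00791°.
ΔN = Δφ × 111300 = 64.6 m; ΔE = Δλ × 111300 × cos(-58.88576°) = -0.00791 × 111300 × 0.516746 = -454.9 m.

ΔN = 65 m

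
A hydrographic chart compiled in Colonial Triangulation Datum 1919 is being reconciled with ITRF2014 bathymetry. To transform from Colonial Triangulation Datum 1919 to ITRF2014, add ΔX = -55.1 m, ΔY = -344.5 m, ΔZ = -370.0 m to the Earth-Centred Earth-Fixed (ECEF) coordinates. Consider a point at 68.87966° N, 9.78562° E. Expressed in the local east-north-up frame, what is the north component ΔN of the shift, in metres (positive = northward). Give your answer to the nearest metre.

At φ = 68.87966°, λ = 9.78562°: sin φ = 0.932826, cos φ = 0.360328, sin λ = 0.169962, cos λ = 0.985451.
ΔN = −sin φ cos λ·ΔX − sin φ sin λ·ΔY + cos φ·ΔZ = −(0.932826)(0.985451)(-55.1) − (0.932826)(0.169962)(-344.5) + (0.360328)(-370.0) = -28.05 m.

ΔN = -28 m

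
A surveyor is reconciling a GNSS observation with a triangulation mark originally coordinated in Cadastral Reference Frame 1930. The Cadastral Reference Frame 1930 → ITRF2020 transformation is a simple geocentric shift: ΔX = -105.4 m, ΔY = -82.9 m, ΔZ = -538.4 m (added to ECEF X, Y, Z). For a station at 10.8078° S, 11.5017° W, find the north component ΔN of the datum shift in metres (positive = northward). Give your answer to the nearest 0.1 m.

ΔN = -545.1 m

At φ = -10.8078°, λ = -11.5017°: sin φ = -0.187515, cos φ = 0.982262, sin λ = -0.199397, cos λ = 0.979919.
ΔN = −sin φ cos λ·ΔX − sin φ sin λ·ΔY + cos φ·ΔZ = −(-0.187515)(0.979919)(-105.4) − (-0.187515)(-0.199397)(-82.9) + (0.982262)(-538.4) = -545.12 m.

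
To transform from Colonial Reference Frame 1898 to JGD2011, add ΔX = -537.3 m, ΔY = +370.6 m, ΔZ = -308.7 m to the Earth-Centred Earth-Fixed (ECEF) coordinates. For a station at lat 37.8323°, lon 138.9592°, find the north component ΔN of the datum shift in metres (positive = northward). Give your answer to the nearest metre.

ΔN = -642 m

The local north axis is (−sin φ cos λ, −sin φ sin λ, cos φ), giving ΔN = -248.564 − 149.250 − 243.814 = -641.63 m.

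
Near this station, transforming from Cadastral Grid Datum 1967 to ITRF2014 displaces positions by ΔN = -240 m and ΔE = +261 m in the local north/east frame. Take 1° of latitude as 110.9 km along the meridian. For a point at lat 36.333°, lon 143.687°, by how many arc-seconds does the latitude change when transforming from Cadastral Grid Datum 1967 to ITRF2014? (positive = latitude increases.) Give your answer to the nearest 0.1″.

1° of latitude = 110.9 km, so Δφ = -240.0 / 110900 = -0.0021641° = -7.791″.

Δφ = -7.8″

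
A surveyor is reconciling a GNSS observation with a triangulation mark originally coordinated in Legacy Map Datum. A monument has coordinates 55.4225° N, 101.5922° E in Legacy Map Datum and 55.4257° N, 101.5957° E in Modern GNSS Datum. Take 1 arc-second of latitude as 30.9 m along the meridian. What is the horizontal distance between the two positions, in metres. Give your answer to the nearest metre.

419 m

Δφ = 55.4257° − 55.4225° = +0.0032°; Δλ = 101.5957° − 101.5922° = +0.0035°.
1° of latitude = 3600 × 30.90 = 111240 m.
ΔN = Δφ × 111240 = 356.0 m; ΔE = Δλ × 111240 × cos(55.4225°) = +0.0035 × 111240 × 0.567520 = 221.0 m.
Distance = √(ΔE² + ΔN²) = √(221.0² + 356.0²) = 419.0 m.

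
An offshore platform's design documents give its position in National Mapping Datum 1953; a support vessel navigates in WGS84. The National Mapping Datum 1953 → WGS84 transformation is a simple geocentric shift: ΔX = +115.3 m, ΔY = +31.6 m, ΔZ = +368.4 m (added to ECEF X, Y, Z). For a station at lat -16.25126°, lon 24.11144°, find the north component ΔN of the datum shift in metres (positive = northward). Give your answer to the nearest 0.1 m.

At φ = -16.25126°, λ = 24.11144°: sin φ = -0.279850, cos φ = 0.960044, sin λ = 0.408513, cos λ = 0.912753.
ΔN = −sin φ cos λ·ΔX − sin φ sin λ·ΔY + cos φ·ΔZ = −(-0.279850)(0.912753)(115.3) − (-0.279850)(0.408513)(31.6) + (0.960044)(368.4) = 386.74 m.

ΔN = 386.7 m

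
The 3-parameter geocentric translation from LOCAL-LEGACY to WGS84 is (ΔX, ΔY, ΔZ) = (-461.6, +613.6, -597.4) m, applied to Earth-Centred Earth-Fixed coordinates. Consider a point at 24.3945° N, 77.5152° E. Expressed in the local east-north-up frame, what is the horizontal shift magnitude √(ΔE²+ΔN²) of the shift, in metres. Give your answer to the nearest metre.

At φ = 24.3945°, λ = 77.5152°: sin φ = 0.413017, cos φ = 0.910723, sin λ = 0.976353, cos λ = 0.216181.
ΔE = −sin λ·ΔX + cos λ·ΔY = −(0.976353)·(-461.6) + (0.216181)·(613.6) = 583.33 m.
ΔN = −sin φ cos λ·ΔX − sin φ sin λ·ΔY + cos φ·ΔZ = −(0.413017)(0.216181)(-461.6) − (0.413017)(0.976353)(613.6) + (0.910723)(-597.4) = -750.29 m.
Horizontal magnitude = √(ΔE² + ΔN²) = √(583.33² + (-750.29)²) = 950.37 m.

950 m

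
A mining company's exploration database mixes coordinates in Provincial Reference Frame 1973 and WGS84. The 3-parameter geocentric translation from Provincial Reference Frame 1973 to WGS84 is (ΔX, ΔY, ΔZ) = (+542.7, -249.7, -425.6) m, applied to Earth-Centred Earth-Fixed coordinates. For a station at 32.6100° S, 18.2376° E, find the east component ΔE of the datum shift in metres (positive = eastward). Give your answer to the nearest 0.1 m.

The local east axis at (φ, λ) is (−sin λ, cos λ, 0), so ΔE = −sin(18.2376°)·542.7 + cos(18.2376°)·(-249.7) = -407.00 m.

ΔE = -407.0 m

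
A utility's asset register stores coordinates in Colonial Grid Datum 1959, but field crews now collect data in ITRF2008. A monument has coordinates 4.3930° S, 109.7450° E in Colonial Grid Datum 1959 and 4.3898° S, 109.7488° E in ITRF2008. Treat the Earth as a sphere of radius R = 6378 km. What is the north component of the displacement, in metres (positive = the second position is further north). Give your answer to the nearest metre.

ΔN = 356 m

Δφ = -4.3898° − -4.3930° = +0.0032°; Δλ = 109.7488° − 109.7450° = +0.0038°.
1° along a meridian = πR/180 = 111317 m.
ΔN = Δφ × 111317 = 356.2 m; ΔE = Δλ × 111317 × cos(-4.3930°) = +0.0038 × 111317 × 0.997062 = 421.8 m.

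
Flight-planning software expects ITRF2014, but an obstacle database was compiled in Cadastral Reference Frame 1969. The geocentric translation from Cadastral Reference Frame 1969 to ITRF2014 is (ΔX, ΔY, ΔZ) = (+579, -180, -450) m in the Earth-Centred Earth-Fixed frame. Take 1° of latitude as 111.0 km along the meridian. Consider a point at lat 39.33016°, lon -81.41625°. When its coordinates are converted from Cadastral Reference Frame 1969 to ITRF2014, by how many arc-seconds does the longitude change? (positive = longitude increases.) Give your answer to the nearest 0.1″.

Δλ = 22.9″

sin φ = 0.633788, cos φ = 0.773507, sin λ = -0.988799, cos λ = 0.149255.
East component: ΔE = −sin λ·ΔX + cos λ·ΔY = −(-0.988799)(579) + (0.149255)(-180) = 545.65 m.
1° of latitude spans 111000 m; at latitude φ, 1° of longitude spans that × cos φ = 85859.2 m, so Δλ = 545.65 / 85859.2 × 3600 = 22.879″.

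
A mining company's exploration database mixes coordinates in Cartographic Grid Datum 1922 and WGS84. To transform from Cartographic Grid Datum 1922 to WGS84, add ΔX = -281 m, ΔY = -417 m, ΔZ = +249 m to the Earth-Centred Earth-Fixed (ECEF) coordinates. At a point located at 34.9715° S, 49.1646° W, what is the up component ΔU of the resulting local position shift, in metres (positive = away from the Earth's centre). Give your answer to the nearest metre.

At φ = -34.9715°, λ = -49.1646°: sin φ = -0.573169, cos φ = 0.819437, sin λ = -0.756591, cos λ = 0.653888.
ΔU = cos φ cos λ·ΔX + cos φ sin λ·ΔY + sin φ·ΔZ = (0.819437)(0.653888)(-281) + (0.819437)(-0.756591)(-417) + (-0.573169)(249) = -34.75 m.

ΔU = -35 m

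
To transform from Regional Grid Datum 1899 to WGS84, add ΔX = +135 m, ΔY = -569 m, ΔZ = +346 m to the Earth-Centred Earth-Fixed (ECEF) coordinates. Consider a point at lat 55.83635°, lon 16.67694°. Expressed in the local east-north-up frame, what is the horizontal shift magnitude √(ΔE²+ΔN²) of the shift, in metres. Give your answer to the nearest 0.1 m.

The local east axis at (φ, λ) is (−sin λ, cos λ, 0), so ΔE = −sin(16.67694°)·135 + cos(16.67694°)·(-569) = -583.81 m.
The local north axis is (−sin φ cos λ, −sin φ sin λ, cos φ), giving ΔN = -107.006 + 135.111 + 194.299 = 222.40 m.
Horizontal magnitude = √(ΔE² + ΔN²) = √((-583.81)² + 222.40²) = 624.74 m.

624.7 m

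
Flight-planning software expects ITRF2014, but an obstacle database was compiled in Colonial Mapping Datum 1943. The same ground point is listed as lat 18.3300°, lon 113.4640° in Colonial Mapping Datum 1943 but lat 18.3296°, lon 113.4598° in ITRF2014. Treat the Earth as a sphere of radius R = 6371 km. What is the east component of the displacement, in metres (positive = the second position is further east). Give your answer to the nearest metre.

ΔE = -443 m

Δφ = 18.3296° − 18.3300° = -0.0004°; Δλ = 113.4598° − 113.4640° = -0.0042°.
1° along a meridian = πR/180 = 111195 m.
ΔN = Δφ × 111195 = -44.5 m; ΔE = Δλ × 111195 × cos(18.3300°) = -0.0042 × 111195 × 0.949261 = -443.3 m.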